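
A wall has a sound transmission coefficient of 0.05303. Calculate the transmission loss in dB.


Given values:
  tau = 0.05303
Formula: TL = 10 * log10(1 / tau)
Compute 1 / tau = 1 / 0.05303 = 18.8573
Compute log10(18.8573) = 1.27548
TL = 10 * 1.27548 = 12.75

12.75 dB


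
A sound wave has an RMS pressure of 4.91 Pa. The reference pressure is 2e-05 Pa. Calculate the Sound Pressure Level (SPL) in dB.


Given values:
  p = 4.91 Pa
  p_ref = 2e-05 Pa
Formula: SPL = 20 * log10(p / p_ref)
Compute ratio: p / p_ref = 4.91 / 2e-05 = 245500
Compute log10: log10(245500) = 5.390051
Multiply: SPL = 20 * 5.390051 = 107.8

107.8 dB


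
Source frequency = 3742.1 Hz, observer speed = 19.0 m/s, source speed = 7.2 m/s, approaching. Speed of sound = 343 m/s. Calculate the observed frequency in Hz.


Given values:
  f_s = 3742.1 Hz, v_o = 19.0 m/s, v_s = 7.2 m/s
  Direction: approaching
Formula: f_o = f_s * (c + v_o) / (c - v_s)
Numerator: c + v_o = 343 + 19.0 = 362.0
Denominator: c - v_s = 343 - 7.2 = 335.8
f_o = 3742.1 * 362.0 / 335.8 = 4034.07

4034.07 Hz


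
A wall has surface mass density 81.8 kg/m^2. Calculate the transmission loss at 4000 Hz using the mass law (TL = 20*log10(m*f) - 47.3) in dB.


Given values:
  m = 81.8 kg/m^2, f = 4000 Hz
Formula: TL = 20 * log10(m * f) - 47.3
Compute m * f = 81.8 * 4000 = 327200.0
Compute log10(327200.0) = 5.514813
Compute 20 * 5.514813 = 110.2963
TL = 110.2963 - 47.3 = 63.0

63.0 dB


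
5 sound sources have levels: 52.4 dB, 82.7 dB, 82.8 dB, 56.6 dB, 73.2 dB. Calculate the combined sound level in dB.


Formula: L_total = 10 * log10( sum(10^(Li/10)) )
  Source 1: 10^(52.4/10) = 173780.0829
  Source 2: 10^(82.7/10) = 186208713.6663
  Source 3: 10^(82.8/10) = 190546071.7963
  Source 4: 10^(56.6/10) = 457088.1896
  Source 5: 10^(73.2/10) = 20892961.3085
Sum of linear values = 398278615.0436
L_total = 10 * log10(398278615.0436) = 86.0

86.0 dB


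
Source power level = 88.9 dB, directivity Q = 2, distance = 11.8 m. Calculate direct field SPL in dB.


Given values:
  Lw = 88.9 dB, Q = 2, r = 11.8 m
Formula: SPL = Lw + 10 * log10(Q / (4 * pi * r^2))
Compute 4 * pi * r^2 = 4 * pi * 11.8^2 = 1749.7414
Compute Q / denom = 2 / 1749.7414 = 0.00114303
Compute 10 * log10(0.00114303) = -29.4194
SPL = 88.9 + (-29.4194) = 59.48

59.48 dB


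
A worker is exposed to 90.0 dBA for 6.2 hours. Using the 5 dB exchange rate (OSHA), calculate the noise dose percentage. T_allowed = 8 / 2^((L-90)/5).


Given values:
  L = 90.0 dBA, T = 6.2 hours
Formula: T_allowed = 8 / 2^((L - 90) / 5)
Compute exponent: (90.0 - 90) / 5 = 0.0
Compute 2^(0.0) = 1.0
T_allowed = 8 / 1.0 = 8.0 hours
Dose = (T / T_allowed) * 100
Dose = (6.2 / 8.0) * 100 = 77.5

77.5 %


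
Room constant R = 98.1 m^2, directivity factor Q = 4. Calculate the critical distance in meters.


Given values:
  R = 98.1 m^2, Q = 4
Formula: d_c = 0.141 * sqrt(Q * R)
Compute Q * R = 4 * 98.1 = 392.4
Compute sqrt(392.4) = 19.8091
d_c = 0.141 * 19.8091 = 2.793

2.793 m


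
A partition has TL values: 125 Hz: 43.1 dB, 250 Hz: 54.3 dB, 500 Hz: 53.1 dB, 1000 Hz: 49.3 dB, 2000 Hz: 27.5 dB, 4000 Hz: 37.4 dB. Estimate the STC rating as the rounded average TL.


Given TL values at each frequency:
  125 Hz: 43.1 dB
  250 Hz: 54.3 dB
  500 Hz: 53.1 dB
  1000 Hz: 49.3 dB
  2000 Hz: 27.5 dB
  4000 Hz: 37.4 dB
Formula: STC ~ round(average of TL values)
Sum = 43.1 + 54.3 + 53.1 + 49.3 + 27.5 + 37.4 = 264.7
Average = 264.7 / 6 = 44.12
Rounded: 44

44


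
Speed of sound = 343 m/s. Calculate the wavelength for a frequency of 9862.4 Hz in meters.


Given values:
  c = 343 m/s, f = 9862.4 Hz
Formula: lambda = c / f
lambda = 343 / 9862.4
lambda = 0.0348

0.0348 m


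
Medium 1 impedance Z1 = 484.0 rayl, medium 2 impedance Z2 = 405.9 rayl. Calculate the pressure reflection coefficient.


Given values:
  Z1 = 484.0 rayl, Z2 = 405.9 rayl
Formula: R = (Z2 - Z1) / (Z2 + Z1)
Numerator: Z2 - Z1 = 405.9 - 484.0 = -78.1
Denominator: Z2 + Z1 = 405.9 + 484.0 = 889.9
R = -78.1 / 889.9 = -0.0878

-0.0878


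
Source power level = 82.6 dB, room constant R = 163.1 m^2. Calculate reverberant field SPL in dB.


Given values:
  Lw = 82.6 dB, R = 163.1 m^2
Formula: SPL = Lw + 10 * log10(4 / R)
Compute 4 / R = 4 / 163.1 = 0.024525
Compute 10 * log10(0.024525) = -16.1039
SPL = 82.6 + (-16.1039) = 66.5

66.5 dB


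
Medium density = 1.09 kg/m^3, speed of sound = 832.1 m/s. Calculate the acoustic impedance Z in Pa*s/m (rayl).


Given values:
  rho = 1.09 kg/m^3
  c = 832.1 m/s
Formula: Z = rho * c
Z = 1.09 * 832.1
Z = 906.99

906.99 rayl


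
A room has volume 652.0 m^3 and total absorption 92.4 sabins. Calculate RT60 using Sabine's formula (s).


Given values:
  V = 652.0 m^3
  A = 92.4 sabins
Formula: RT60 = 0.161 * V / A
Numerator: 0.161 * 652.0 = 104.972
RT60 = 104.972 / 92.4 = 1.136

1.136 s


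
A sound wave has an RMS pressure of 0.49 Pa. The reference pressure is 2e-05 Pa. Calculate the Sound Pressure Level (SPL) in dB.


Given values:
  p = 0.49 Pa
  p_ref = 2e-05 Pa
Formula: SPL = 20 * log10(p / p_ref)
Compute ratio: p / p_ref = 0.49 / 2e-05 = 24500
Compute log10: log10(24500) = 4.389166
Multiply: SPL = 20 * 4.389166 = 87.78

87.78 dB


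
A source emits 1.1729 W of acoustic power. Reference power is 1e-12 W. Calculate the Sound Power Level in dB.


Given values:
  W = 1.1729 W
  W_ref = 1e-12 W
Formula: SWL = 10 * log10(W / W_ref)
Compute ratio: W / W_ref = 1172900000000
Compute log10: log10(1172900000000) = 12.069261
Multiply: SWL = 10 * 12.069261 = 120.69

120.69 dB


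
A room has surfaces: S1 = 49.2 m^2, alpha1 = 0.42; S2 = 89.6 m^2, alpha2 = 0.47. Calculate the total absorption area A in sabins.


Given surfaces:
  Surface 1: 49.2 * 0.42 = 20.664
  Surface 2: 89.6 * 0.47 = 42.112
Formula: A = sum(Si * alpha_i)
A = 20.664 + 42.112
A = 62.78

62.78 sabins


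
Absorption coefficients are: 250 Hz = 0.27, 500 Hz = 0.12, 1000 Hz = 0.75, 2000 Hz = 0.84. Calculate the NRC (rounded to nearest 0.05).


Given values:
  a_250 = 0.27, a_500 = 0.12
  a_1000 = 0.75, a_2000 = 0.84
Formula: NRC = (a250 + a500 + a1000 + a2000) / 4
Sum = 0.27 + 0.12 + 0.75 + 0.84 = 1.98
NRC = 1.98 / 4 = 0.495
Rounded to nearest 0.05: 0.5

0.5


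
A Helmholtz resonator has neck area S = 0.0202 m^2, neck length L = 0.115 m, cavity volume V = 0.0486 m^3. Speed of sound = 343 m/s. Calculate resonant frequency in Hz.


Given values:
  S = 0.0202 m^2, L = 0.115 m, V = 0.0486 m^3, c = 343 m/s
Formula: f = (c / (2*pi)) * sqrt(S / (V * L))
Compute V * L = 0.0486 * 0.115 = 0.005589
Compute S / (V * L) = 0.0202 / 0.005589 = 3.6142
Compute sqrt(3.6142) = 1.901105
Compute c / (2*pi) = 343 / 6.283185 = 54.590148
f = 54.590148 * 1.901105 = 103.78

103.78 Hz


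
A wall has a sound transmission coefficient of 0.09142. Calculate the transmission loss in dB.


Given values:
  tau = 0.09142
Formula: TL = 10 * log10(1 / tau)
Compute 1 / tau = 1 / 0.09142 = 10.9385
Compute log10(10.9385) = 1.038958
TL = 10 * 1.038958 = 10.39

10.39 dB


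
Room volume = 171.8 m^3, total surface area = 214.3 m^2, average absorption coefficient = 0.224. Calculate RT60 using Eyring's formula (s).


Given values:
  V = 171.8 m^3, S = 214.3 m^2, alpha = 0.224
Formula: RT60 = 0.161 * V / (-S * ln(1 - alpha))
Compute ln(1 - 0.224) = ln(0.776) = -0.253603
Denominator: -214.3 * -0.253603 = 54.3471
Numerator: 0.161 * 171.8 = 27.6598
RT60 = 27.6598 / 54.3471 = 0.509

0.509 s


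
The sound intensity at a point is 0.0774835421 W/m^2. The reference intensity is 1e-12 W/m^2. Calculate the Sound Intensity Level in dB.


Given values:
  I = 0.0774835421 W/m^2
  I_ref = 1e-12 W/m^2
Formula: SIL = 10 * log10(I / I_ref)
Compute ratio: I / I_ref = 77483542100
Compute log10: log10(77483542100) = 10.889209
Multiply: SIL = 10 * 10.889209 = 108.89

108.89 dB


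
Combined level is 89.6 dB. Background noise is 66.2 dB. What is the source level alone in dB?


Given values:
  L_total = 89.6 dB, L_bg = 66.2 dB
Formula: L_source = 10 * log10(10^(L_total/10) - 10^(L_bg/10))
Convert to linear:
  10^(89.6/10) = 912010839.3559
  10^(66.2/10) = 4168693.8347
Difference: 912010839.3559 - 4168693.8347 = 907842145.5212
L_source = 10 * log10(907842145.5212) = 89.58

89.58 dB


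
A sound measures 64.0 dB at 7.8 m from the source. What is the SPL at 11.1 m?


Given values:
  SPL1 = 64.0 dB, r1 = 7.8 m, r2 = 11.1 m
Formula: SPL2 = SPL1 - 20 * log10(r2 / r1)
Compute ratio: r2 / r1 = 11.1 / 7.8 = 1.4231
Compute log10: log10(1.4231) = 0.153235
Compute drop: 20 * 0.153235 = 3.0647
SPL2 = 64.0 - 3.0647 = 60.94

60.94 dB


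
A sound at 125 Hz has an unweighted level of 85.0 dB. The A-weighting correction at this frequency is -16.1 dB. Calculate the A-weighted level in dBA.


Given values:
  SPL = 85.0 dB
  A-weighting at 125 Hz = -16.1 dB
Formula: L_A = SPL + A_weight
L_A = 85.0 + (-16.1)
L_A = 68.9

68.9 dBA


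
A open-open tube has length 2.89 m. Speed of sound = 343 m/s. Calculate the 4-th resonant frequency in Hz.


Given values:
  Tube type: open-open, L = 2.89 m, c = 343 m/s, n = 4
Formula: f_n = n * c / (2 * L)
Compute 2 * L = 2 * 2.89 = 5.78
f = 4 * 343 / 5.78
f = 237.37

237.37 Hz


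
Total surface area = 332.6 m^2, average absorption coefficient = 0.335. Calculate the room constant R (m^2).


Given values:
  S = 332.6 m^2, alpha = 0.335
Formula: R = S * alpha / (1 - alpha)
Numerator: 332.6 * 0.335 = 111.421
Denominator: 1 - 0.335 = 0.665
R = 111.421 / 0.665 = 167.55

167.55 m^2


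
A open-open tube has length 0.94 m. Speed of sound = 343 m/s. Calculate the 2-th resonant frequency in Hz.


Given values:
  Tube type: open-open, L = 0.94 m, c = 343 m/s, n = 2
Formula: f_n = n * c / (2 * L)
Compute 2 * L = 2 * 0.94 = 1.88
f = 2 * 343 / 1.88
f = 364.89

364.89 Hz


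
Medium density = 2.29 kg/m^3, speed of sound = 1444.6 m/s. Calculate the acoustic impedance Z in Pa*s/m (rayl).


Given values:
  rho = 2.29 kg/m^3
  c = 1444.6 m/s
Formula: Z = rho * c
Z = 2.29 * 1444.6
Z = 3308.13

3308.13 rayl


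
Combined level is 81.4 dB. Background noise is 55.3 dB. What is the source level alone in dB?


Given values:
  L_total = 81.4 dB, L_bg = 55.3 dB
Formula: L_source = 10 * log10(10^(L_total/10) - 10^(L_bg/10))
Convert to linear:
  10^(81.4/10) = 138038426.4603
  10^(55.3/10) = 338844.1561
Difference: 138038426.4603 - 338844.1561 = 137699582.3042
L_source = 10 * log10(137699582.3042) = 81.39

81.39 dB


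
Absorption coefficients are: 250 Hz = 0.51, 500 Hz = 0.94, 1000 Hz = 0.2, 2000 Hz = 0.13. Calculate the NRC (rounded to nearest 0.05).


Given values:
  a_250 = 0.51, a_500 = 0.94
  a_1000 = 0.2, a_2000 = 0.13
Formula: NRC = (a250 + a500 + a1000 + a2000) / 4
Sum = 0.51 + 0.94 + 0.2 + 0.13 = 1.78
NRC = 1.78 / 4 = 0.445
Rounded to nearest 0.05: 0.45

0.45


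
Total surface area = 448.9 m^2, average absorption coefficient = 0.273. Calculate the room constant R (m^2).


Given values:
  S = 448.9 m^2, alpha = 0.273
Formula: R = S * alpha / (1 - alpha)
Numerator: 448.9 * 0.273 = 122.5497
Denominator: 1 - 0.273 = 0.727
R = 122.5497 / 0.727 = 168.57

168.57 m^2


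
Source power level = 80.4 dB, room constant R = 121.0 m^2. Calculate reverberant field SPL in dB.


Given values:
  Lw = 80.4 dB, R = 121.0 m^2
Formula: SPL = Lw + 10 * log10(4 / R)
Compute 4 / R = 4 / 121.0 = 0.033058
Compute 10 * log10(0.033058) = -14.8072
SPL = 80.4 + (-14.8072) = 65.59

65.59 dB


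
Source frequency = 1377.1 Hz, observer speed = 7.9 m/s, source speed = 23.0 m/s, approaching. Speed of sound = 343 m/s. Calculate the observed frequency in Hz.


Given values:
  f_s = 1377.1 Hz, v_o = 7.9 m/s, v_s = 23.0 m/s
  Direction: approaching
Formula: f_o = f_s * (c + v_o) / (c - v_s)
Numerator: c + v_o = 343 + 7.9 = 350.9
Denominator: c - v_s = 343 - 23.0 = 320.0
f_o = 1377.1 * 350.9 / 320.0 = 1510.08

1510.08 Hz


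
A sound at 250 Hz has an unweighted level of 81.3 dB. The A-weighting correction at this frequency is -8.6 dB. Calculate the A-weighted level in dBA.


Given values:
  SPL = 81.3 dB
  A-weighting at 250 Hz = -8.6 dB
Formula: L_A = SPL + A_weight
L_A = 81.3 + (-8.6)
L_A = 72.7

72.7 dBA


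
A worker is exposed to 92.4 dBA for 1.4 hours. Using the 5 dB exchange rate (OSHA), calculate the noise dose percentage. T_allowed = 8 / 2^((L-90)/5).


Given values:
  L = 92.4 dBA, T = 1.4 hours
Formula: T_allowed = 8 / 2^((L - 90) / 5)
Compute exponent: (92.4 - 90) / 5 = 0.48
Compute 2^(0.48) = 1.394744
T_allowed = 8 / 1.394744 = 5.73582 hours
Dose = (T / T_allowed) * 100
Dose = (1.4 / 5.73582) * 100 = 24.41

24.41 %


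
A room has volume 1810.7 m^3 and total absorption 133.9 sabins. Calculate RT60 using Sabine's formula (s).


Given values:
  V = 1810.7 m^3
  A = 133.9 sabins
Formula: RT60 = 0.161 * V / A
Numerator: 0.161 * 1810.7 = 291.5227
RT60 = 291.5227 / 133.9 = 2.177

2.177 s


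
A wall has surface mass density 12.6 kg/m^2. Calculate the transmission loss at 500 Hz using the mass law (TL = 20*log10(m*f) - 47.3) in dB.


Given values:
  m = 12.6 kg/m^2, f = 500 Hz
Formula: TL = 20 * log10(m * f) - 47.3
Compute m * f = 12.6 * 500 = 6300.0
Compute log10(6300.0) = 3.799341
Compute 20 * 3.799341 = 75.9868
TL = 75.9868 - 47.3 = 28.69

28.69 dB


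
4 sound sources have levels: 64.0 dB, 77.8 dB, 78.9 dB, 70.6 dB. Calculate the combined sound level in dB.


Formula: L_total = 10 * log10( sum(10^(Li/10)) )
  Source 1: 10^(64.0/10) = 2511886.4315
  Source 2: 10^(77.8/10) = 60255958.6074
  Source 3: 10^(78.9/10) = 77624711.6629
  Source 4: 10^(70.6/10) = 11481536.215
Sum of linear values = 151874092.9168
L_total = 10 * log10(151874092.9168) = 81.81

81.81 dB


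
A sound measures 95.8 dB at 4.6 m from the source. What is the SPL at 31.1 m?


Given values:
  SPL1 = 95.8 dB, r1 = 4.6 m, r2 = 31.1 m
Formula: SPL2 = SPL1 - 20 * log10(r2 / r1)
Compute ratio: r2 / r1 = 31.1 / 4.6 = 6.7609
Compute log10: log10(6.7609) = 0.830005
Compute drop: 20 * 0.830005 = 16.6001
SPL2 = 95.8 - 16.6001 = 79.2

79.2 dB


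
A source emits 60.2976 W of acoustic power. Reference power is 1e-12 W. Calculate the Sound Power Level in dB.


Given values:
  W = 60.2976 W
  W_ref = 1e-12 W
Formula: SWL = 10 * log10(W / W_ref)
Compute ratio: W / W_ref = 60297600000000
Compute log10: log10(60297600000000) = 13.7803
Multiply: SWL = 10 * 13.7803 = 137.8

137.8 dB


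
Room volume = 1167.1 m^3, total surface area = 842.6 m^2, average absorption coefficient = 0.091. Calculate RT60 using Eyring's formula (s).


Given values:
  V = 1167.1 m^3, S = 842.6 m^2, alpha = 0.091
Formula: RT60 = 0.161 * V / (-S * ln(1 - alpha))
Compute ln(1 - 0.091) = ln(0.909) = -0.09541
Denominator: -842.6 * -0.09541 = 80.3925
Numerator: 0.161 * 1167.1 = 187.9031
RT60 = 187.9031 / 80.3925 = 2.337

2.337 s


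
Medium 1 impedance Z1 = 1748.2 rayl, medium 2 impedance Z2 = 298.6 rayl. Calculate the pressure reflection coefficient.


Given values:
  Z1 = 1748.2 rayl, Z2 = 298.6 rayl
Formula: R = (Z2 - Z1) / (Z2 + Z1)
Numerator: Z2 - Z1 = 298.6 - 1748.2 = -1449.6
Denominator: Z2 + Z1 = 298.6 + 1748.2 = 2046.8
R = -1449.6 / 2046.8 = -0.7082

-0.7082


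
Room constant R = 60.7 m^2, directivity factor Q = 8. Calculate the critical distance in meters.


Given values:
  R = 60.7 m^2, Q = 8
Formula: d_c = 0.141 * sqrt(Q * R)
Compute Q * R = 8 * 60.7 = 485.6
Compute sqrt(485.6) = 22.0363
d_c = 0.141 * 22.0363 = 3.107

3.107 m


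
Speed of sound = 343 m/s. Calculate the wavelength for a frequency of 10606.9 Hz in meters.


Given values:
  c = 343 m/s, f = 10606.9 Hz
Formula: lambda = c / f
lambda = 343 / 10606.9
lambda = 0.0323

0.0323 m


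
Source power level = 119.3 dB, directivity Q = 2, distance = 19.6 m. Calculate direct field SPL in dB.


Given values:
  Lw = 119.3 dB, Q = 2, r = 19.6 m
Formula: SPL = Lw + 10 * log10(Q / (4 * pi * r^2))
Compute 4 * pi * r^2 = 4 * pi * 19.6^2 = 4827.4969
Compute Q / denom = 2 / 4827.4969 = 0.00041429
Compute 10 * log10(0.00041429) = -33.827
SPL = 119.3 + (-33.827) = 85.47

85.47 dB


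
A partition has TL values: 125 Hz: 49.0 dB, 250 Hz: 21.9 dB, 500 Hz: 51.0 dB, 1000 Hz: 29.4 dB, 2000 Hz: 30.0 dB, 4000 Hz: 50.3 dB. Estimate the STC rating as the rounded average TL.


Given TL values at each frequency:
  125 Hz: 49.0 dB
  250 Hz: 21.9 dB
  500 Hz: 51.0 dB
  1000 Hz: 29.4 dB
  2000 Hz: 30.0 dB
  4000 Hz: 50.3 dB
Formula: STC ~ round(average of TL values)
Sum = 49.0 + 21.9 + 51.0 + 29.4 + 30.0 + 50.3 = 231.6
Average = 231.6 / 6 = 38.6
Rounded: 39

39


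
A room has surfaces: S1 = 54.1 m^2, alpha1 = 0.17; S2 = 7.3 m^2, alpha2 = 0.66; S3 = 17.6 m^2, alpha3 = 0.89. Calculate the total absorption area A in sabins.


Given surfaces:
  Surface 1: 54.1 * 0.17 = 9.197
  Surface 2: 7.3 * 0.66 = 4.818
  Surface 3: 17.6 * 0.89 = 15.664
Formula: A = sum(Si * alpha_i)
A = 9.197 + 4.818 + 15.664
A = 29.68

29.68 sabins


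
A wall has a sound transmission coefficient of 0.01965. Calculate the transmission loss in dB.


Given values:
  tau = 0.01965
Formula: TL = 10 * log10(1 / tau)
Compute 1 / tau = 1 / 0.01965 = 50.8906
Compute log10(50.8906) = 1.706638
TL = 10 * 1.706638 = 17.07

17.07 dB


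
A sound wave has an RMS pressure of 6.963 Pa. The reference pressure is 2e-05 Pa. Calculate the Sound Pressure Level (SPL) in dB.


Given values:
  p = 6.963 Pa
  p_ref = 2e-05 Pa
Formula: SPL = 20 * log10(p / p_ref)
Compute ratio: p / p_ref = 6.963 / 2e-05 = 348150
Compute log10: log10(348150) = 5.541766
Multiply: SPL = 20 * 5.541766 = 110.84

110.84 dB


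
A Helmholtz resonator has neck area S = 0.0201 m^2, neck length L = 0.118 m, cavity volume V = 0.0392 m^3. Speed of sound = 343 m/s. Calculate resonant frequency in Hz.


Given values:
  S = 0.0201 m^2, L = 0.118 m, V = 0.0392 m^3, c = 343 m/s
Formula: f = (c / (2*pi)) * sqrt(S / (V * L))
Compute V * L = 0.0392 * 0.118 = 0.0046256
Compute S / (V * L) = 0.0201 / 0.0046256 = 4.3454
Compute sqrt(4.3454) = 2.084562
Compute c / (2*pi) = 343 / 6.283185 = 54.590148
f = 54.590148 * 2.084562 = 113.8

113.8 Hz


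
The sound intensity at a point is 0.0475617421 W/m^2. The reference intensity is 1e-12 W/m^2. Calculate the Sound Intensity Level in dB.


Given values:
  I = 0.0475617421 W/m^2
  I_ref = 1e-12 W/m^2
Formula: SIL = 10 * log10(I / I_ref)
Compute ratio: I / I_ref = 47561742100
Compute log10: log10(47561742100) = 10.677258
Multiply: SIL = 10 * 10.677258 = 106.77

106.77 dB


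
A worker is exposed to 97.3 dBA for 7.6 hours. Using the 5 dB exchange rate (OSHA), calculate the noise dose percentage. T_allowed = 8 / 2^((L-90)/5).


Given values:
  L = 97.3 dBA, T = 7.6 hours
Formula: T_allowed = 8 / 2^((L - 90) / 5)
Compute exponent: (97.3 - 90) / 5 = 1.46
Compute 2^(1.46) = 2.751084
T_allowed = 8 / 2.751084 = 2.907945 hours
Dose = (T / T_allowed) * 100
Dose = (7.6 / 2.907945) * 100 = 261.35

261.35 %


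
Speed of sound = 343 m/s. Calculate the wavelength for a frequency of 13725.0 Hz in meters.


Given values:
  c = 343 m/s, f = 13725.0 Hz
Formula: lambda = c / f
lambda = 343 / 13725.0
lambda = 0.025

0.025 m


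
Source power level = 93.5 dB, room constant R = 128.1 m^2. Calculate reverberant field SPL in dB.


Given values:
  Lw = 93.5 dB, R = 128.1 m^2
Formula: SPL = Lw + 10 * log10(4 / R)
Compute 4 / R = 4 / 128.1 = 0.031226
Compute 10 * log10(0.031226) = -15.0548
SPL = 93.5 + (-15.0548) = 78.45

78.45 dB


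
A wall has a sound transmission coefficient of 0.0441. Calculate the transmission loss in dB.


Given values:
  tau = 0.0441
Formula: TL = 10 * log10(1 / tau)
Compute 1 / tau = 1 / 0.0441 = 22.6757
Compute log10(22.6757) = 1.355561
TL = 10 * 1.355561 = 13.56

13.56 dB


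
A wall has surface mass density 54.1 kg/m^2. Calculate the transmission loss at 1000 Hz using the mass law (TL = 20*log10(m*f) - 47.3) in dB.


Given values:
  m = 54.1 kg/m^2, f = 1000 Hz
Formula: TL = 20 * log10(m * f) - 47.3
Compute m * f = 54.1 * 1000 = 54100.0
Compute log10(54100.0) = 4.733197
Compute 20 * 4.733197 = 94.6639
TL = 94.6639 - 47.3 = 47.36

47.36 dB


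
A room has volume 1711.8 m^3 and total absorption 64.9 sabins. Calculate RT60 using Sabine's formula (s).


Given values:
  V = 1711.8 m^3
  A = 64.9 sabins
Formula: RT60 = 0.161 * V / A
Numerator: 0.161 * 1711.8 = 275.5998
RT60 = 275.5998 / 64.9 = 4.247

4.247 s


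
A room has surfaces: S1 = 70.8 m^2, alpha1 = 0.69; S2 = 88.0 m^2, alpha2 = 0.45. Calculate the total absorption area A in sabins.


Given surfaces:
  Surface 1: 70.8 * 0.69 = 48.852
  Surface 2: 88.0 * 0.45 = 39.6
Formula: A = sum(Si * alpha_i)
A = 48.852 + 39.6
A = 88.45

88.45 sabins


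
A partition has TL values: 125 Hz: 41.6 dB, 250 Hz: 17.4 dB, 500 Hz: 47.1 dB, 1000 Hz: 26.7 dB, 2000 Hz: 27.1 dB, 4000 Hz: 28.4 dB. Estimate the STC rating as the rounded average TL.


Given TL values at each frequency:
  125 Hz: 41.6 dB
  250 Hz: 17.4 dB
  500 Hz: 47.1 dB
  1000 Hz: 26.7 dB
  2000 Hz: 27.1 dB
  4000 Hz: 28.4 dB
Formula: STC ~ round(average of TL values)
Sum = 41.6 + 17.4 + 47.1 + 26.7 + 27.1 + 28.4 = 188.3
Average = 188.3 / 6 = 31.38
Rounded: 31

31


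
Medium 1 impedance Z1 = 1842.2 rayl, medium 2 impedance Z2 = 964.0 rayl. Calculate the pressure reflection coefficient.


Given values:
  Z1 = 1842.2 rayl, Z2 = 964.0 rayl
Formula: R = (Z2 - Z1) / (Z2 + Z1)
Numerator: Z2 - Z1 = 964.0 - 1842.2 = -878.2
Denominator: Z2 + Z1 = 964.0 + 1842.2 = 2806.2
R = -878.2 / 2806.2 = -0.3129

-0.3129


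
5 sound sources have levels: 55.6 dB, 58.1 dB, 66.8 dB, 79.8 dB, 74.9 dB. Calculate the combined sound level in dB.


Formula: L_total = 10 * log10( sum(10^(Li/10)) )
  Source 1: 10^(55.6/10) = 363078.0548
  Source 2: 10^(58.1/10) = 645654.229
  Source 3: 10^(66.8/10) = 4786300.9232
  Source 4: 10^(79.8/10) = 95499258.6021
  Source 5: 10^(74.9/10) = 30902954.3251
Sum of linear values = 132197246.1342
L_total = 10 * log10(132197246.1342) = 81.21

81.21 dB


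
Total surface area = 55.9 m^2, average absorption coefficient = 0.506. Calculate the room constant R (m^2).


Given values:
  S = 55.9 m^2, alpha = 0.506
Formula: R = S * alpha / (1 - alpha)
Numerator: 55.9 * 0.506 = 28.2854
Denominator: 1 - 0.506 = 0.494
R = 28.2854 / 0.494 = 57.26

57.26 m^2


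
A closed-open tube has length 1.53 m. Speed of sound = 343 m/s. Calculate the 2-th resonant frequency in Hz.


Given values:
  Tube type: closed-open, L = 1.53 m, c = 343 m/s, n = 2
Formula: f_n = (2n - 1) * c / (4 * L)
Compute 2n - 1 = 2*2 - 1 = 3
Compute 4 * L = 4 * 1.53 = 6.12
f = 3 * 343 / 6.12
f = 168.14

168.14 Hz


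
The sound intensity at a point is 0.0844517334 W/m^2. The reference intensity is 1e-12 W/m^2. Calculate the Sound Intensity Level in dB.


Given values:
  I = 0.0844517334 W/m^2
  I_ref = 1e-12 W/m^2
Formula: SIL = 10 * log10(I / I_ref)
Compute ratio: I / I_ref = 84451733400
Compute log10: log10(84451733400) = 10.926609
Multiply: SIL = 10 * 10.926609 = 109.27

109.27 dB


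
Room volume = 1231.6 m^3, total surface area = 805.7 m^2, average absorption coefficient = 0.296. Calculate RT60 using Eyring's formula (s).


Given values:
  V = 1231.6 m^3, S = 805.7 m^2, alpha = 0.296
Formula: RT60 = 0.161 * V / (-S * ln(1 - alpha))
Compute ln(1 - 0.296) = ln(0.704) = -0.350977
Denominator: -805.7 * -0.350977 = 282.7822
Numerator: 0.161 * 1231.6 = 198.2876
RT60 = 198.2876 / 282.7822 = 0.701

0.701 s


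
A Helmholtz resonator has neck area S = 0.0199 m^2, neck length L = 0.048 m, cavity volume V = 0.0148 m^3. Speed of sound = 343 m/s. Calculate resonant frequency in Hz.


Given values:
  S = 0.0199 m^2, L = 0.048 m, V = 0.0148 m^3, c = 343 m/s
Formula: f = (c / (2*pi)) * sqrt(S / (V * L))
Compute V * L = 0.0148 * 0.048 = 0.0007104
Compute S / (V * L) = 0.0199 / 0.0007104 = 28.0124
Compute sqrt(28.0124) = 5.292674
Compute c / (2*pi) = 343 / 6.283185 = 54.590148
f = 54.590148 * 5.292674 = 288.93

288.93 Hz


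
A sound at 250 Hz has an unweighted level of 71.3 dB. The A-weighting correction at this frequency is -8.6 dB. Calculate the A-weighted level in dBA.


Given values:
  SPL = 71.3 dB
  A-weighting at 250 Hz = -8.6 dB
Formula: L_A = SPL + A_weight
L_A = 71.3 + (-8.6)
L_A = 62.7

62.7 dBA


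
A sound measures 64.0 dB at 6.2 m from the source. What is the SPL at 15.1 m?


Given values:
  SPL1 = 64.0 dB, r1 = 6.2 m, r2 = 15.1 m
Formula: SPL2 = SPL1 - 20 * log10(r2 / r1)
Compute ratio: r2 / r1 = 15.1 / 6.2 = 2.4355
Compute log10: log10(2.4355) = 0.386588
Compute drop: 20 * 0.386588 = 7.7318
SPL2 = 64.0 - 7.7318 = 56.27

56.27 dB


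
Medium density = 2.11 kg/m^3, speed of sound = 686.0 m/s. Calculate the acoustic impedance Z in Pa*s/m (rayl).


Given values:
  rho = 2.11 kg/m^3
  c = 686.0 m/s
Formula: Z = rho * c
Z = 2.11 * 686.0
Z = 1447.46

1447.46 rayl


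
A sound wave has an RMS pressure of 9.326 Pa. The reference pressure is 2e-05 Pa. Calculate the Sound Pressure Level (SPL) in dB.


Given values:
  p = 9.326 Pa
  p_ref = 2e-05 Pa
Formula: SPL = 20 * log10(p / p_ref)
Compute ratio: p / p_ref = 9.326 / 2e-05 = 466300
Compute log10: log10(466300) = 5.668665
Multiply: SPL = 20 * 5.668665 = 113.37

113.37 dB


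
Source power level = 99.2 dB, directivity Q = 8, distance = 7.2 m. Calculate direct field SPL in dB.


Given values:
  Lw = 99.2 dB, Q = 8, r = 7.2 m
Formula: SPL = Lw + 10 * log10(Q / (4 * pi * r^2))
Compute 4 * pi * r^2 = 4 * pi * 7.2^2 = 651.4407
Compute Q / denom = 8 / 651.4407 = 0.01228047
Compute 10 * log10(0.01228047) = -19.1079
SPL = 99.2 + (-19.1079) = 80.09

80.09 dB


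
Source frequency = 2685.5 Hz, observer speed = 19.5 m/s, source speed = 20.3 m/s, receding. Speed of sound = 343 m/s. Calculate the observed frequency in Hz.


Given values:
  f_s = 2685.5 Hz, v_o = 19.5 m/s, v_s = 20.3 m/s
  Direction: receding
Formula: f_o = f_s * (c - v_o) / (c + v_s)
Numerator: c - v_o = 343 - 19.5 = 323.5
Denominator: c + v_s = 343 + 20.3 = 363.3
f_o = 2685.5 * 323.5 / 363.3 = 2391.3

2391.3 Hz


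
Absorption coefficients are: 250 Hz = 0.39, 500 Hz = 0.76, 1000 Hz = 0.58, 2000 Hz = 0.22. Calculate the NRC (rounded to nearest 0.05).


Given values:
  a_250 = 0.39, a_500 = 0.76
  a_1000 = 0.58, a_2000 = 0.22
Formula: NRC = (a250 + a500 + a1000 + a2000) / 4
Sum = 0.39 + 0.76 + 0.58 + 0.22 = 1.95
NRC = 1.95 / 4 = 0.4875
Rounded to nearest 0.05: 0.5

0.5


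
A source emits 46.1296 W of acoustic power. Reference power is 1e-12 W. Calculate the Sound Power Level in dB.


Given values:
  W = 46.1296 W
  W_ref = 1e-12 W
Formula: SWL = 10 * log10(W / W_ref)
Compute ratio: W / W_ref = 46129600000000
Compute log10: log10(46129600000000) = 13.66398
Multiply: SWL = 10 * 13.66398 = 136.64

136.64 dB


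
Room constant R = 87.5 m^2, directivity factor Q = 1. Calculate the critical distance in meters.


Given values:
  R = 87.5 m^2, Q = 1
Formula: d_c = 0.141 * sqrt(Q * R)
Compute Q * R = 1 * 87.5 = 87.5
Compute sqrt(87.5) = 9.3541
d_c = 0.141 * 9.3541 = 1.319

1.319 m


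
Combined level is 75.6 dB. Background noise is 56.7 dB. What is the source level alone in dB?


Given values:
  L_total = 75.6 dB, L_bg = 56.7 dB
Formula: L_source = 10 * log10(10^(L_total/10) - 10^(L_bg/10))
Convert to linear:
  10^(75.6/10) = 36307805.477
  10^(56.7/10) = 467735.1413
Difference: 36307805.477 - 467735.1413 = 35840070.3357
L_source = 10 * log10(35840070.3357) = 75.54

75.54 dB


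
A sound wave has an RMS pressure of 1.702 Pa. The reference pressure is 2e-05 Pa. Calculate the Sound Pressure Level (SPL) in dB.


Given values:
  p = 1.702 Pa
  p_ref = 2e-05 Pa
Formula: SPL = 20 * log10(p / p_ref)
Compute ratio: p / p_ref = 1.702 / 2e-05 = 85100
Compute log10: log10(85100) = 4.92993
Multiply: SPL = 20 * 4.92993 = 98.6

98.6 dB


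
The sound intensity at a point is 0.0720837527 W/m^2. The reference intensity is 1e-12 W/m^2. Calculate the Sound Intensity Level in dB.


Given values:
  I = 0.0720837527 W/m^2
  I_ref = 1e-12 W/m^2
Formula: SIL = 10 * log10(I / I_ref)
Compute ratio: I / I_ref = 72083752700
Compute log10: log10(72083752700) = 10.857837
Multiply: SIL = 10 * 10.857837 = 108.58

108.58 dB


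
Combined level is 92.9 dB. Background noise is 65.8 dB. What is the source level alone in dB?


Given values:
  L_total = 92.9 dB, L_bg = 65.8 dB
Formula: L_source = 10 * log10(10^(L_total/10) - 10^(L_bg/10))
Convert to linear:
  10^(92.9/10) = 1949844599.758
  10^(65.8/10) = 3801893.9632
Difference: 1949844599.758 - 3801893.9632 = 1946042705.7948
L_source = 10 * log10(1946042705.7948) = 92.89

92.89 dB


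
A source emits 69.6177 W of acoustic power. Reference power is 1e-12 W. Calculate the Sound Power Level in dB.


Given values:
  W = 69.6177 W
  W_ref = 1e-12 W
Formula: SWL = 10 * log10(W / W_ref)
Compute ratio: W / W_ref = 69617700000000
Compute log10: log10(69617700000000) = 13.84272
Multiply: SWL = 10 * 13.84272 = 138.43

138.43 dB


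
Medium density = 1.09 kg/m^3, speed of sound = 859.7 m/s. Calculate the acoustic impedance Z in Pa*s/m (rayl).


Given values:
  rho = 1.09 kg/m^3
  c = 859.7 m/s
Formula: Z = rho * c
Z = 1.09 * 859.7
Z = 937.07

937.07 rayl


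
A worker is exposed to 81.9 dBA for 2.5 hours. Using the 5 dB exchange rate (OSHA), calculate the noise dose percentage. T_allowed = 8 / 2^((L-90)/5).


Given values:
  L = 81.9 dBA, T = 2.5 hours
Formula: T_allowed = 8 / 2^((L - 90) / 5)
Compute exponent: (81.9 - 90) / 5 = -1.62
Compute 2^(-1.62) = 0.325335
T_allowed = 8 / 0.325335 = 24.590038 hours
Dose = (T / T_allowed) * 100
Dose = (2.5 / 24.590038) * 100 = 10.17

10.17 %


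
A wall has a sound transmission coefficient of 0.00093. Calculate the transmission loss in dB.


Given values:
  tau = 0.00093
Formula: TL = 10 * log10(1 / tau)
Compute 1 / tau = 1 / 0.00093 = 1075.2688
Compute log10(1075.2688) = 3.031517
TL = 10 * 3.031517 = 30.32

30.32 dB


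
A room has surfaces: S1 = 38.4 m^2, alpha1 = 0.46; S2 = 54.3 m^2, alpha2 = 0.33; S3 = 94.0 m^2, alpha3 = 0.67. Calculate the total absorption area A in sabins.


Given surfaces:
  Surface 1: 38.4 * 0.46 = 17.664
  Surface 2: 54.3 * 0.33 = 17.919
  Surface 3: 94.0 * 0.67 = 62.98
Formula: A = sum(Si * alpha_i)
A = 17.664 + 17.919 + 62.98
A = 98.56

98.56 sabins


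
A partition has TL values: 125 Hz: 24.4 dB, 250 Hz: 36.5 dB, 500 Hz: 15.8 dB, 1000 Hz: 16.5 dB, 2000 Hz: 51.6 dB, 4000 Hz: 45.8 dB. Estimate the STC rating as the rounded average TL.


Given TL values at each frequency:
  125 Hz: 24.4 dB
  250 Hz: 36.5 dB
  500 Hz: 15.8 dB
  1000 Hz: 16.5 dB
  2000 Hz: 51.6 dB
  4000 Hz: 45.8 dB
Formula: STC ~ round(average of TL values)
Sum = 24.4 + 36.5 + 15.8 + 16.5 + 51.6 + 45.8 = 190.6
Average = 190.6 / 6 = 31.77
Rounded: 32

32


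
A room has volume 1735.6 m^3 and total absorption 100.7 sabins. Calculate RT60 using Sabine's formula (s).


Given values:
  V = 1735.6 m^3
  A = 100.7 sabins
Formula: RT60 = 0.161 * V / A
Numerator: 0.161 * 1735.6 = 279.4316
RT60 = 279.4316 / 100.7 = 2.775

2.775 s


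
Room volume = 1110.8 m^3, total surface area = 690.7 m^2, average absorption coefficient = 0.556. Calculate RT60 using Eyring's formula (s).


Given values:
  V = 1110.8 m^3, S = 690.7 m^2, alpha = 0.556
Formula: RT60 = 0.161 * V / (-S * ln(1 - alpha))
Compute ln(1 - 0.556) = ln(0.444) = -0.811931
Denominator: -690.7 * -0.811931 = 560.8007
Numerator: 0.161 * 1110.8 = 178.8388
RT60 = 178.8388 / 560.8007 = 0.319

0.319 s


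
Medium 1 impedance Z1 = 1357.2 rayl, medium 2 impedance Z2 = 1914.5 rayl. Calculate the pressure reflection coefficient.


Given values:
  Z1 = 1357.2 rayl, Z2 = 1914.5 rayl
Formula: R = (Z2 - Z1) / (Z2 + Z1)
Numerator: Z2 - Z1 = 1914.5 - 1357.2 = 557.3
Denominator: Z2 + Z1 = 1914.5 + 1357.2 = 3271.7
R = 557.3 / 3271.7 = 0.1703

0.1703


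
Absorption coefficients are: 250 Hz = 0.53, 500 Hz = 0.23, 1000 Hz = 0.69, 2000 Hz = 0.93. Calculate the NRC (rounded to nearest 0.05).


Given values:
  a_250 = 0.53, a_500 = 0.23
  a_1000 = 0.69, a_2000 = 0.93
Formula: NRC = (a250 + a500 + a1000 + a2000) / 4
Sum = 0.53 + 0.23 + 0.69 + 0.93 = 2.38
NRC = 2.38 / 4 = 0.595
Rounded to nearest 0.05: 0.6

0.6


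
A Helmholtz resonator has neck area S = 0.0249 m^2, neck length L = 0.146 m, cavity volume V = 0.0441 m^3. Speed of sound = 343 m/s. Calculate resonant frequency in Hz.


Given values:
  S = 0.0249 m^2, L = 0.146 m, V = 0.0441 m^3, c = 343 m/s
Formula: f = (c / (2*pi)) * sqrt(S / (V * L))
Compute V * L = 0.0441 * 0.146 = 0.0064386
Compute S / (V * L) = 0.0249 / 0.0064386 = 3.8673
Compute sqrt(3.8673) = 1.966545
Compute c / (2*pi) = 343 / 6.283185 = 54.590148
f = 54.590148 * 1.966545 = 107.35

107.35 Hz


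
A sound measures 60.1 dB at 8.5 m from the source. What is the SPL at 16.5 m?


Given values:
  SPL1 = 60.1 dB, r1 = 8.5 m, r2 = 16.5 m
Formula: SPL2 = SPL1 - 20 * log10(r2 / r1)
Compute ratio: r2 / r1 = 16.5 / 8.5 = 1.9412
Compute log10: log10(1.9412) = 0.28807
Compute drop: 20 * 0.28807 = 5.7614
SPL2 = 60.1 - 5.7614 = 54.34

54.34 dB


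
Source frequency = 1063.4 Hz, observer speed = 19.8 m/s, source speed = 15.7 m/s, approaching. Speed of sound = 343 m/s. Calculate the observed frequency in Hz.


Given values:
  f_s = 1063.4 Hz, v_o = 19.8 m/s, v_s = 15.7 m/s
  Direction: approaching
Formula: f_o = f_s * (c + v_o) / (c - v_s)
Numerator: c + v_o = 343 + 19.8 = 362.8
Denominator: c - v_s = 343 - 15.7 = 327.3
f_o = 1063.4 * 362.8 / 327.3 = 1178.74

1178.74 Hz


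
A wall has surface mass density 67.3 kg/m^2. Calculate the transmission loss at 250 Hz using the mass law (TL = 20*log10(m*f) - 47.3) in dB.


Given values:
  m = 67.3 kg/m^2, f = 250 Hz
Formula: TL = 20 * log10(m * f) - 47.3
Compute m * f = 67.3 * 250 = 16825.0
Compute log10(16825.0) = 4.225955
Compute 20 * 4.225955 = 84.5191
TL = 84.5191 - 47.3 = 37.22

37.22 dB


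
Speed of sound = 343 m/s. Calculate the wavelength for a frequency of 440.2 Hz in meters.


Given values:
  c = 343 m/s, f = 440.2 Hz
Formula: lambda = c / f
lambda = 343 / 440.2
lambda = 0.7792

0.7792 m


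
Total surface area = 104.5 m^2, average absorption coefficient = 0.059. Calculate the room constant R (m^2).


Given values:
  S = 104.5 m^2, alpha = 0.059
Formula: R = S * alpha / (1 - alpha)
Numerator: 104.5 * 0.059 = 6.1655
Denominator: 1 - 0.059 = 0.941
R = 6.1655 / 0.941 = 6.55

6.55 m^2


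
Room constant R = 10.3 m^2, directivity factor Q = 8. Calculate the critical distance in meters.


Given values:
  R = 10.3 m^2, Q = 8
Formula: d_c = 0.141 * sqrt(Q * R)
Compute Q * R = 8 * 10.3 = 82.4
Compute sqrt(82.4) = 9.0774
d_c = 0.141 * 9.0774 = 1.28

1.28 m


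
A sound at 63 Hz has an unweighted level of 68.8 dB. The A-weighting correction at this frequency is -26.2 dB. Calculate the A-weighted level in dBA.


Given values:
  SPL = 68.8 dB
  A-weighting at 63 Hz = -26.2 dB
Formula: L_A = SPL + A_weight
L_A = 68.8 + (-26.2)
L_A = 42.6

42.6 dBA


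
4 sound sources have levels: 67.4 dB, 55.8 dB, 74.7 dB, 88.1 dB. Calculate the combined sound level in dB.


Formula: L_total = 10 * log10( sum(10^(Li/10)) )
  Source 1: 10^(67.4/10) = 5495408.7386
  Source 2: 10^(55.8/10) = 380189.3963
  Source 3: 10^(74.7/10) = 29512092.2667
  Source 4: 10^(88.1/10) = 645654229.0347
Sum of linear values = 681041919.4363
L_total = 10 * log10(681041919.4363) = 88.33

88.33 dB


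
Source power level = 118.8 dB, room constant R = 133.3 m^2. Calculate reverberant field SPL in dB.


Given values:
  Lw = 118.8 dB, R = 133.3 m^2
Formula: SPL = Lw + 10 * log10(4 / R)
Compute 4 / R = 4 / 133.3 = 0.030008
Compute 10 * log10(0.030008) = -15.2276
SPL = 118.8 + (-15.2276) = 103.57

103.57 dB


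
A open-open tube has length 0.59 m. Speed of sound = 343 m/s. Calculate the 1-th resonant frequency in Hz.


Given values:
  Tube type: open-open, L = 0.59 m, c = 343 m/s, n = 1
Formula: f_n = n * c / (2 * L)
Compute 2 * L = 2 * 0.59 = 1.18
f = 1 * 343 / 1.18
f = 290.68

290.68 Hz


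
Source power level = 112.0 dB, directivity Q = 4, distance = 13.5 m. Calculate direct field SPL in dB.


Given values:
  Lw = 112.0 dB, Q = 4, r = 13.5 m
Formula: SPL = Lw + 10 * log10(Q / (4 * pi * r^2))
Compute 4 * pi * r^2 = 4 * pi * 13.5^2 = 2290.221
Compute Q / denom = 4 / 2290.221 = 0.00174656
Compute 10 * log10(0.00174656) = -27.5782
SPL = 112.0 + (-27.5782) = 84.42

84.42 dB


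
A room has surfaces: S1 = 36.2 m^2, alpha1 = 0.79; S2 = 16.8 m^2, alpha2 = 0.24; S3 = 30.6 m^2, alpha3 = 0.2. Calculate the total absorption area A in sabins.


Given surfaces:
  Surface 1: 36.2 * 0.79 = 28.598
  Surface 2: 16.8 * 0.24 = 4.032
  Surface 3: 30.6 * 0.2 = 6.12
Formula: A = sum(Si * alpha_i)
A = 28.598 + 4.032 + 6.12
A = 38.75

38.75 sabins


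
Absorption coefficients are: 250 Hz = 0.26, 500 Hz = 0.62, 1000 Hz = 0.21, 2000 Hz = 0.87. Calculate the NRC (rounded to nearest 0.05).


Given values:
  a_250 = 0.26, a_500 = 0.62
  a_1000 = 0.21, a_2000 = 0.87
Formula: NRC = (a250 + a500 + a1000 + a2000) / 4
Sum = 0.26 + 0.62 + 0.21 + 0.87 = 1.96
NRC = 1.96 / 4 = 0.49
Rounded to nearest 0.05: 0.5

0.5


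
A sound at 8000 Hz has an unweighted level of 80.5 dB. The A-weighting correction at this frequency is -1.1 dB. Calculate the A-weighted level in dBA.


Given values:
  SPL = 80.5 dB
  A-weighting at 8000 Hz = -1.1 dB
Formula: L_A = SPL + A_weight
L_A = 80.5 + (-1.1)
L_A = 79.4

79.4 dBA


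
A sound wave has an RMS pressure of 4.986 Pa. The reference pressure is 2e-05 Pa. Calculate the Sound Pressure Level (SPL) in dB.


Given values:
  p = 4.986 Pa
  p_ref = 2e-05 Pa
Formula: SPL = 20 * log10(p / p_ref)
Compute ratio: p / p_ref = 4.986 / 2e-05 = 249300
Compute log10: log10(249300) = 5.396722
Multiply: SPL = 20 * 5.396722 = 107.93

107.93 dB


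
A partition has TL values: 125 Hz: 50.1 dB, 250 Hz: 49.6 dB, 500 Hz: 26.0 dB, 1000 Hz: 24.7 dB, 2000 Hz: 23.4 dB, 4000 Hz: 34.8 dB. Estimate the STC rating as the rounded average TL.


Given TL values at each frequency:
  125 Hz: 50.1 dB
  250 Hz: 49.6 dB
  500 Hz: 26.0 dB
  1000 Hz: 24.7 dB
  2000 Hz: 23.4 dB
  4000 Hz: 34.8 dB
Formula: STC ~ round(average of TL values)
Sum = 50.1 + 49.6 + 26.0 + 24.7 + 23.4 + 34.8 = 208.6
Average = 208.6 / 6 = 34.77
Rounded: 35

35


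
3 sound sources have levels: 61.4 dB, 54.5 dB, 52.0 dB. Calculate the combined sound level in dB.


Formula: L_total = 10 * log10( sum(10^(Li/10)) )
  Source 1: 10^(61.4/10) = 1380384.2646
  Source 2: 10^(54.5/10) = 281838.2931
  Source 3: 10^(52.0/10) = 158489.3192
Sum of linear values = 1820711.8769
L_total = 10 * log10(1820711.8769) = 62.6

62.6 dB


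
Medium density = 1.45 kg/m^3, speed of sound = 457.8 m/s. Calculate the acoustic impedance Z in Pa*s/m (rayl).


Given values:
  rho = 1.45 kg/m^3
  c = 457.8 m/s
Formula: Z = rho * c
Z = 1.45 * 457.8
Z = 663.81

663.81 rayl


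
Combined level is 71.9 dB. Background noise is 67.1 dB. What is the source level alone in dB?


Given values:
  L_total = 71.9 dB, L_bg = 67.1 dB
Formula: L_source = 10 * log10(10^(L_total/10) - 10^(L_bg/10))
Convert to linear:
  10^(71.9/10) = 15488166.1891
  10^(67.1/10) = 5128613.8399
Difference: 15488166.1891 - 5128613.8399 = 10359552.3492
L_source = 10 * log10(10359552.3492) = 70.15

70.15 dB


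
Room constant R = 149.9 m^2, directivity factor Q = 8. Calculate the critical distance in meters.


Given values:
  R = 149.9 m^2, Q = 8
Formula: d_c = 0.141 * sqrt(Q * R)
Compute Q * R = 8 * 149.9 = 1199.2
Compute sqrt(1199.2) = 34.6295
d_c = 0.141 * 34.6295 = 4.883

4.883 m


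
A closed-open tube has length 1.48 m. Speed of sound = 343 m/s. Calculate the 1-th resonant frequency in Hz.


Given values:
  Tube type: closed-open, L = 1.48 m, c = 343 m/s, n = 1
Formula: f_n = (2n - 1) * c / (4 * L)
Compute 2n - 1 = 2*1 - 1 = 1
Compute 4 * L = 4 * 1.48 = 5.92
f = 1 * 343 / 5.92
f = 57.94

57.94 Hz


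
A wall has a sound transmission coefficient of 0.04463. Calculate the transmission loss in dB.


Given values:
  tau = 0.04463
Formula: TL = 10 * log10(1 / tau)
Compute 1 / tau = 1 / 0.04463 = 22.4065
Compute log10(22.4065) = 1.350374
TL = 10 * 1.350374 = 13.5

13.5 dB
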